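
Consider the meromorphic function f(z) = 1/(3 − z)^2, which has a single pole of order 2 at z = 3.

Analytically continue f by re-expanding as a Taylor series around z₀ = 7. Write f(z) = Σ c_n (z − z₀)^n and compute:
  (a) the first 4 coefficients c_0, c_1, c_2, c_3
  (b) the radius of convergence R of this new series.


Let w = z − z₀, so z = z₀ + w.
Then 3 − z = 3 − (z₀ + w) = (3 − z₀) − w = -4 − w.
f(z) = 1/(-4 − w)^2 = (1/(-4)^2) · (1 − w/(-4))^{−2}.
By the binomial series (1−u)^{−2} = Σ_{n≥0} C(n+1, 1) u^n for |u|<1, with u = w/(-4):
  c_n = C(n+1, 1) / (-4)^(n+2).
  c_0 = 1/(-4)^2 = 1/16.
  c_1 = 2/(-4)^3 = -1/32.
  c_2 = 3/(-4)^4 = 3/256.
  c_3 = 4/(-4)^5 = -1/256.
The series is valid for |w/d| < 1, i.e. |z − z₀| < |d|.
Radius of convergence: R = |3 − z₀| = |-4| = 4 (distance from z₀ to the singularity z = 3).

c_0 = 1/16, c_1 = -1/32, c_2 = 3/256, c_3 = -1/256; R = 4.


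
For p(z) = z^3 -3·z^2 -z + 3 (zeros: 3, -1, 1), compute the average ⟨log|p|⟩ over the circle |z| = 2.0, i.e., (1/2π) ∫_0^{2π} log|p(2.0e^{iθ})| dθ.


Zeros: -1, 1, 3; r = 2.0.
Inside |z| < r: -1, 1. Outside (|z| ≥ r): 3.
p(0) = 3, so log|p(0)| = log(3) = 1.0986.
Apply Jensen: I(r) = log|p(0)| + Σ_k log(r/|z_k|), summed over zeros inside |z| < r.
  log(r/|z_k|) for z_k = -1: log(2.0/1) = 0.6931
  log(r/|z_k|) for z_k = 1: log(2.0/1) = 0.6931
  Outside zeros (3) contribute nothing to the Jensen sum.
Sum over inside zeros: 1.3863.
I(r) = log|p(0)| + (inside sum) = 1.0986 + 1.3863 = 2.4849.
Note: since some zeros are outside |z| ≤ r, the simplified n·log(r) form does NOT apply — only the inside zeros contribute.

I(r) ≈ 2.4849.


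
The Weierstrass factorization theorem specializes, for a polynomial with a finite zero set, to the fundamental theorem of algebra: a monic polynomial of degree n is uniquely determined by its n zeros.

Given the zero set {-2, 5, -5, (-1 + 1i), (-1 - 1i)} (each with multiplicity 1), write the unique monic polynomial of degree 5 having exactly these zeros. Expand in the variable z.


The polynomial is p(z) = ∏_{α ∈ S} (z − α), where S = {-2, 5, -5, (-1 + 1i), (-1 - 1i)}.
Expanding the product yields: p(z) = z^5 + 4·z^4 -19·z^3 -96·z^2 -150·z -100.
Note conjugate pairs combine to real quadratics: (z − (-1+1i))(z − (-1−1i)) = z² + 2z + 2.
The resulting polynomial has degree 5 and real coefficients as required.

p(z) = z^5 + 4·z^4 -19·z^3 -96·z^2 -150·z -100.


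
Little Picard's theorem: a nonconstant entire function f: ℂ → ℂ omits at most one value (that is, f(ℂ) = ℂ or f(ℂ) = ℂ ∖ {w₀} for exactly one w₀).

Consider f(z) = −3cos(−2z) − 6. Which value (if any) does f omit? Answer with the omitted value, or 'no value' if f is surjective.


Little Picard bounds the complement of f(ℂ) to at most one point.
cos is entire and surjective onto ℂ: for every w ∈ ℂ, cos(ζ) = w has a solution ζ ∈ ℂ (e.g., via the complex inverse arccos). With ζ = −2z this gives z = ζ/(-2). Then -3·cos(−2z) takes every value in -3·ℂ = ℂ, and adding -6 is a bijection of ℂ. So f is surjective and omits no value. (Note: only on the real line is cos bounded by [−1, 1].)

Omitted value: no value.


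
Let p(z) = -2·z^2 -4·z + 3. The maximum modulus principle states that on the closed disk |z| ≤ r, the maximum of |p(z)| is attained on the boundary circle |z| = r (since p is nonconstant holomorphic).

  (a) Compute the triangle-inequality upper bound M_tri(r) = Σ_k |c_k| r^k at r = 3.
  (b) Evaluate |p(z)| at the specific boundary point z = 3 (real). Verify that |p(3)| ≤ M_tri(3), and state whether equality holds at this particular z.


Coefficients: c_0 = 3, c_1 = -4, c_2 = -2. Radius r = 3.
Part (a). Triangle bound: M_tri(r) = Σ_k |c_k| r^k
  = |3|·3^0 + |-4|·3^1 + |-2|·3^2
  = 3 + 12 + 18 = 33.
This bounds M(r) := max_{|z|=r} |p(z)| from above; equality holds iff all terms c_k z^k can be made to align in phase at a single z on |z|=r.
Part (b). At z = 3 (real, on the circle |z| = r):
  p(3) = (3)·3^0 + (-4)·3^1 + (-2)·3^2 = -27.
  |p(3)| = 27.
Check: |p(3)| = 27 ≤ 33 = M_tri(3). ✓ Equality does not hold at z = 3 (the coefficients have mixed signs, so the terms do not all align in phase there).

M_tri(3) = 33; |p(3)| = 27; equality at z=3: no.


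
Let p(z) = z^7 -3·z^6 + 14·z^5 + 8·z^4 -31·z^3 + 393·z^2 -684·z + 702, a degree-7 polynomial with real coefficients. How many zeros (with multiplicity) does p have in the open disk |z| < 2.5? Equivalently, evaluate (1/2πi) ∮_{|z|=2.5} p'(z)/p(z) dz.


The zeros of p are: (2 + 3i), (2 - 3i), (1 + 1i), (1 - 1i), (0 + 3i), (0 - 3i), -3.
Their magnitudes are: 3.606, 3.606, 1.414, 1.414, 3, 3, 3.
Zeros with |z| < R = 2.5: (1 + 1i), (1 - 1i).
Count = 2.
By the argument principle, (1/2πi) ∮_{|z|=R} p'(z)/p(z) dz equals exactly this count.

Number of zeros inside |z| < 2.5: 2.


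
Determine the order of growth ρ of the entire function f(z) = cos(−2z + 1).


cos(w) is a linear combination of e^{iw} and e^{−iw} (or e^w, e^{−w} in the hyperbolic case), so |cos(w)| ≤ e^{|w|}. With w = −2z + 1, |w| ≤ 2|z| + 1 = 2r + 1 on |z| = r, giving M(r) ≤ e^{2r + 1}, so ρ ≤ 1. On a suitable ray (z = it for sin/cos; z = t for sinh/cosh, t real → ∞), |cos(−2z + 1)| grows like e^{2|t|}/2, so ρ ≥ 1. Hence ρ = 1.
Therefore ρ = 1.

Order ρ = 1.


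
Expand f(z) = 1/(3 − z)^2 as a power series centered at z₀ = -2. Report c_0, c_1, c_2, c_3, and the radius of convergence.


Let w = z − z₀, so z = z₀ + w.
Then 3 − z = 3 − (z₀ + w) = (3 − z₀) − w = 5 − w.
f(z) = 1/(5 − w)^2 = (1/(5)^2) · (1 − w/(5))^{−2}.
By the binomial series (1−u)^{−2} = Σ_{n≥0} C(n+1, 1) u^n for |u|<1, with u = w/(5):
  c_n = C(n+1, 1) / (5)^(n+2).
  c_0 = 1/(5)^2 = 1/25.
  c_1 = 2/(5)^3 = 2/125.
  c_2 = 3/(5)^4 = 3/625.
  c_3 = 4/(5)^5 = 4/3125.
The series is valid for |w/d| < 1, i.e. |z − z₀| < |d|.
Radius of convergence: R = |3 − z₀| = |5| = 5 (distance from z₀ to the singularity z = 3).

c_0 = 1/25, c_1 = 2/125, c_2 = 3/625, c_3 = 4/3125; R = 5.


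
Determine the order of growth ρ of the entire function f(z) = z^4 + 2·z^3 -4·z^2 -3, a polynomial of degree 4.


|f(z)| ≤ Σ|c_k|·r^k = O(r^4) as r → ∞. Polynomial growth is O(e^{r^ε}) for every ε > 0 (since r^4/e^{r^ε} → 0), so ρ ≤ ε for all ε > 0, i.e. ρ = 0. Every nonconstant polynomial has order 0.
Therefore ρ = 0.

Order ρ = 0.


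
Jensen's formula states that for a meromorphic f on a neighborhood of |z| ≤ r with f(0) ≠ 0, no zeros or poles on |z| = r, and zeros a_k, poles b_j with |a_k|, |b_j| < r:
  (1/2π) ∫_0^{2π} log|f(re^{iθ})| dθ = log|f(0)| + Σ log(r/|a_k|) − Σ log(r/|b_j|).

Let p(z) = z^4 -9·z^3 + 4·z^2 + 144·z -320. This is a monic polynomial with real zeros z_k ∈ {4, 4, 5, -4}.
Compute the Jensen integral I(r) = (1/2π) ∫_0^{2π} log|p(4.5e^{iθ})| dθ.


Zeros: -4, 4, 4, 5; r = 4.5.
Inside |z| < r: -4, 4, 4. Outside (|z| ≥ r): 5.
p(0) = -320, so log|p(0)| = log(320) = 5.7683.
Apply Jensen: I(r) = log|p(0)| + Σ_k log(r/|z_k|), summed over zeros inside |z| < r.
  log(r/|z_k|) for z_k = 4: log(4.5/4) = 0.1178
  log(r/|z_k|) for z_k = 4: log(4.5/4) = 0.1178
  log(r/|z_k|) for z_k = -4: log(4.5/4) = 0.1178
  Outside zeros (5) contribute nothing to the Jensen sum.
Sum over inside zeros: 0.3533.
I(r) = log|p(0)| + (inside sum) = 5.7683 + 0.3533 = 6.1217.
Note: since some zeros are outside |z| ≤ r, the simplified n·log(r) form does NOT apply — only the inside zeros contribute.

I(r) ≈ 6.1217.


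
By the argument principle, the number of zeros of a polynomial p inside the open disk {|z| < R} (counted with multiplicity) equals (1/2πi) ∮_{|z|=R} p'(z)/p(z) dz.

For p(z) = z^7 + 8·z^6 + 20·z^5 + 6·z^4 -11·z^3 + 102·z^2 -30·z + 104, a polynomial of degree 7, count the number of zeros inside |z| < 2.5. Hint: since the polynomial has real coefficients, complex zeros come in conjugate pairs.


The zeros of p are: (-3 + 2i), (-3 - 2i), -4, (0 + 1i), (0 - 1i), (1 + 1i), (1 - 1i).
Their magnitudes are: 3.606, 3.606, 4, 1, 1, 1.414, 1.414.
Zeros with |z| < R = 2.5: (0 + 1i), (0 - 1i), (1 + 1i), (1 - 1i).
Count = 4.
By the argument principle, (1/2πi) ∮_{|z|=R} p'(z)/p(z) dz equals exactly this count.

Number of zeros inside |z| < 2.5: 4.


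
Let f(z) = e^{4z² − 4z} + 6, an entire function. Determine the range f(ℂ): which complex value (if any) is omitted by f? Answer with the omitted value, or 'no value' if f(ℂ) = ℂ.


Little Picard bounds the complement of f(ℂ) to at most one point.
The exponent g(z) = 4z² − 4z is a nonconstant polynomial, hence surjective onto ℂ. So e^{g(z)} takes every value in {e^w : w ∈ ℂ} = ℂ ∖ {0}. Adding 6 shifts the range to ℂ ∖ {6}. f omits exactly 6.

Omitted value: 6.


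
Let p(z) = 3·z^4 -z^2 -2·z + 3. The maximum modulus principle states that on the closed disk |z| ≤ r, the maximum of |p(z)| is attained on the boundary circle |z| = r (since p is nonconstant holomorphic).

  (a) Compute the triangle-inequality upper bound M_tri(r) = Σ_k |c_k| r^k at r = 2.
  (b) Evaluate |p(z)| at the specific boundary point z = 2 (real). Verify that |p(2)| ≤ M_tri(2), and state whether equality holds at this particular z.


Coefficients: c_0 = 3, c_1 = -2, c_2 = -1, c_3 = 0, c_4 = 3. Radius r = 2.
Part (a). Triangle bound: M_tri(r) = Σ_k |c_k| r^k
  = |3|·2^0 + |-2|·2^1 + |-1|·2^2 + |0|·2^3 + |3|·2^4
  = 3 + 4 + 4 + 0 + 48 = 59.
This bounds M(r) := max_{|z|=r} |p(z)| from above; equality holds iff all terms c_k z^k can be made to align in phase at a single z on |z|=r.
Part (b). At z = 2 (real, on the circle |z| = r):
  p(2) = (3)·2^0 + (-2)·2^1 + (-1)·2^2 + (0)·2^3 + (3)·2^4 = 43.
  |p(2)| = 43.
Check: |p(2)| = 43 ≤ 59 = M_tri(2). ✓ Equality does not hold at z = 2 (the coefficients have mixed signs, so the terms do not all align in phase there).

M_tri(2) = 59; |p(2)| = 43; equality at z=2: no.


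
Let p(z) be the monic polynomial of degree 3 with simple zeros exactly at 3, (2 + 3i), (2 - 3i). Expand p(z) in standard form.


The polynomial is p(z) = ∏_{α ∈ S} (z − α), where S = {3, (2 + 3i), (2 - 3i)}.
Expanding the product yields: p(z) = z^3 -7·z^2 + 25·z -39.
Note conjugate pairs combine to real quadratics: (z − (2+3i))(z − (2−3i)) = z² − 4z + 13.
The resulting polynomial has degree 3 and real coefficients as required.

p(z) = z^3 -7·z^2 + 25·z -39.


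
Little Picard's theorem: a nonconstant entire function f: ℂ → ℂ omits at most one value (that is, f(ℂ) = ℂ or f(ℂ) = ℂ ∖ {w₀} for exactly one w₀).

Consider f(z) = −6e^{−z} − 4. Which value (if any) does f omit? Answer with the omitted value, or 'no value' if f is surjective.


Little Picard bounds the complement of f(ℂ) to at most one point.
e^{−z} is never zero on ℂ, so -6·e^{−z} takes every value in ℂ ∖ {0}. Adding -4 shifts the range to ℂ ∖ {-4}. Thus f omits exactly the value -4.

Omitted value: -4.


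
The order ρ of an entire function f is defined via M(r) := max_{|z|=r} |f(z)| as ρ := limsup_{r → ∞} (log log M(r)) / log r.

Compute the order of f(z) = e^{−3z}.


|e^{−3z}| = e^{Re(-3·z) + 0} ≤ e^{3|z|^1 + 0} = e^{3r^1 + 0} on |z| = r, so ρ ≤ 1. Choosing z on |z|=r so that -3·z is real positive (always possible by picking arg z appropriately) gives |f(z)| = e^{3r^1 + 0}, matching the bound. The additive constant 0 does not affect log log M(r) ~ 1·log r. Hence ρ = 1.
Therefore ρ = 1.

Order ρ = 1.


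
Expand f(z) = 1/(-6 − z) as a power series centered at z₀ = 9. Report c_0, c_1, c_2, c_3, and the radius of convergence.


Let w = z − z₀, so z = z₀ + w.
Then -6 − z = -6 − (z₀ + w) = (-6 − z₀) − w = -15 − w.
f(z) = 1/(-15 − w) = (1/(-15)) · 1/(1 − w/(-15)) = Σ_{n≥0} w^n / (-15)^(n+1).
So c_n = 1/(-15)^(n+1):
  c_0 = 1/(-15)^1 = -1/15.
  c_1 = 1/(-15)^2 = 1/225.
  c_2 = 1/(-15)^3 = -1/3375.
  c_3 = 1/(-15)^4 = 1/50625.
The series is valid for |w/d| < 1, i.e. |z − z₀| < |d|.
Radius of convergence: R = |-6 − z₀| = |-15| = 15 (distance from z₀ to the singularity z = -6).

c_0 = -1/15, c_1 = 1/225, c_2 = -1/3375, c_3 = 1/50625; R = 15.


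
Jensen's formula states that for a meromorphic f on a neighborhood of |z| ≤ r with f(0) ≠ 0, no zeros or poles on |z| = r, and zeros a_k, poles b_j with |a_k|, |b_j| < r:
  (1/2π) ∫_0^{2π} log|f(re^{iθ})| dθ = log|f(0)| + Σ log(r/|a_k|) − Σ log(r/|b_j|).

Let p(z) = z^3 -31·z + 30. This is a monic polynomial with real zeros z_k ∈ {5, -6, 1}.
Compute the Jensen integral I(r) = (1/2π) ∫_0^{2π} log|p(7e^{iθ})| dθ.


Zeros: -6, 1, 5; r = 7.
Inside |z| < r: -6, 1, 5. Outside (|z| ≥ r): ∅.
p(0) = 30, so log|p(0)| = log(30) = 3.4012.
Apply Jensen: I(r) = log|p(0)| + Σ_k log(r/|z_k|), summed over zeros inside |z| < r.
  log(r/|z_k|) for z_k = 5: log(7/5) = 0.3365
  log(r/|z_k|) for z_k = -6: log(7/6) = 0.1542
  log(r/|z_k|) for z_k = 1: log(7/1) = 1.9459
Sum over inside zeros: 2.4365.
I(r) = log|p(0)| + (inside sum) = 3.4012 + 2.4365 = 5.8377.
Closed form (all zeros inside, monic): I(r) = n·log(r) = 3·log(7) = 5.8377. ✓

I(r) ≈ 5.8377.


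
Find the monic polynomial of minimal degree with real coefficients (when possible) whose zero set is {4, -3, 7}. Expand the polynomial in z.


The polynomial is p(z) = ∏_{α ∈ S} (z − α), where S = {4, -3, 7}.
Expanding the product yields: p(z) = z^3 -8·z^2 -5·z + 84.
The resulting polynomial has degree 3 and real coefficients as required.

p(z) = z^3 -8·z^2 -5·z + 84.


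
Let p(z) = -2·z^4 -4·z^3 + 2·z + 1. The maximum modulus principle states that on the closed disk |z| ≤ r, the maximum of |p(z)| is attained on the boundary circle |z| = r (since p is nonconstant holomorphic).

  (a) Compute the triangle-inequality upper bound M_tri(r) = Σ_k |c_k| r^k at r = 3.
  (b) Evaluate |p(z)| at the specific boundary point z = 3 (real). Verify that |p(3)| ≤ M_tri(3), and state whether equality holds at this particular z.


Coefficients: c_0 = 1, c_1 = 2, c_2 = 0, c_3 = -4, c_4 = -2. Radius r = 3.
Part (a). Triangle bound: M_tri(r) = Σ_k |c_k| r^k
  = |1|·3^0 + |2|·3^1 + |0|·3^2 + |-4|·3^3 + |-2|·3^4
  = 1 + 6 + 0 + 108 + 162 = 277.
This bounds M(r) := max_{|z|=r} |p(z)| from above; equality holds iff all terms c_k z^k can be made to align in phase at a single z on |z|=r.
Part (b). At z = 3 (real, on the circle |z| = r):
  p(3) = (1)·3^0 + (2)·3^1 + (0)·3^2 + (-4)·3^3 + (-2)·3^4 = -263.
  |p(3)| = 263.
Check: |p(3)| = 263 ≤ 277 = M_tri(3). ✓ Equality does not hold at z = 3 (the coefficients have mixed signs, so the terms do not all align in phase there).

M_tri(3) = 277; |p(3)| = 263; equality at z=3: no.


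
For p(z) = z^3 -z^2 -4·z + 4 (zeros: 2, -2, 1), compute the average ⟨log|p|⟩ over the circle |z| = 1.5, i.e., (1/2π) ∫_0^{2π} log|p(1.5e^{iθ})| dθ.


Zeros: -2, 1, 2; r = 1.5.
Inside |z| < r: 1. Outside (|z| ≥ r): -2, 2.
p(0) = 4, so log|p(0)| = log(4) = 1.3863.
Apply Jensen: I(r) = log|p(0)| + Σ_k log(r/|z_k|), summed over zeros inside |z| < r.
  log(r/|z_k|) for z_k = 1: log(1.5/1) = 0.4055
  Outside zeros (-2, 2) contribute nothing to the Jensen sum.
Sum over inside zeros: 0.4055.
I(r) = log|p(0)| + (inside sum) = 1.3863 + 0.4055 = 1.7918.
Note: since some zeros are outside |z| ≤ r, the simplified n·log(r) form does NOT apply — only the inside zeros contribute.

I(r) ≈ 1.7918.


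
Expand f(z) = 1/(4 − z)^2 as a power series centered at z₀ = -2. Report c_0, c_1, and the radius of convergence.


Let w = z − z₀, so z = z₀ + w.
Then 4 − z = 4 − (z₀ + w) = (4 − z₀) − w = 6 − w.
f(z) = 1/(6 − w)^2 = (1/(6)^2) · (1 − w/(6))^{−2}.
By the binomial series (1−u)^{−2} = Σ_{n≥0} C(n+1, 1) u^n for |u|<1, with u = w/(6):
  c_n = C(n+1, 1) / (6)^(n+2).
  c_0 = 1/(6)^2 = 1/36.
  c_1 = 2/(6)^3 = 1/108.
The series is valid for |w/d| < 1, i.e. |z − z₀| < |d|.
Radius of convergence: R = |4 − z₀| = |6| = 6 (distance from z₀ to the singularity z = 4).

c_0 = 1/36, c_1 = 1/108; R = 6.


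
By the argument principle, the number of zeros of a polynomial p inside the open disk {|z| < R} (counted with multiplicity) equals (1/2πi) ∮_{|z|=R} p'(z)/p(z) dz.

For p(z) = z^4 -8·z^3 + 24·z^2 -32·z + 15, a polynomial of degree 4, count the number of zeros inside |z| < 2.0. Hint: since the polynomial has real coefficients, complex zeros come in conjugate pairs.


The zeros of p are: (2 + 1i), (2 - 1i), 3, 1.
Their magnitudes are: 2.236, 2.236, 3, 1.
Zeros with |z| < R = 2.0: 1.
Count = 1.
By the argument principle, (1/2πi) ∮_{|z|=R} p'(z)/p(z) dz equals exactly this count.

Number of zeros inside |z| < 2.0: 1.


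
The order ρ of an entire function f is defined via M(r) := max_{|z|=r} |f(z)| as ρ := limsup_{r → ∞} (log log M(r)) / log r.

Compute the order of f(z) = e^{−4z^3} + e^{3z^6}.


Each summand is entire of order 3 and 6 respectively (as in the single-exponential case). The order of a sum is at most the max of the orders, so ρ ≤ 6. For the lower bound: on |z|=r choose arg z so that 3z^6 is real positive; then |e^{3z^6}| = e^{3r^6} while |e^{-4z^3}| ≤ e^{4r^3} = o(e^{3r^6}). So |f| ≥ e^{3r^6}(1 − o(1)) and ρ ≥ 6. Hence ρ = max(3, 6) = 6.
Therefore ρ = 6.

Order ρ = 6.


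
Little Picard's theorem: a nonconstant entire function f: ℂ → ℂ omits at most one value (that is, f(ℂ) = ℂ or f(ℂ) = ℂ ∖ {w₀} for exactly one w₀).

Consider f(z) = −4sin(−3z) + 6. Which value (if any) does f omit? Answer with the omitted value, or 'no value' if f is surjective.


Little Picard bounds the complement of f(ℂ) to at most one point.
sin is entire and surjective onto ℂ: for every w ∈ ℂ, sin(ζ) = w has a solution ζ ∈ ℂ (e.g., via the complex inverse arcsin). With ζ = −3z this gives z = ζ/(-3). Then -4·sin(−3z) takes every value in -4·ℂ = ℂ, and adding 6 is a bijection of ℂ. So f is surjective and omits no value. (Note: only on the real line is sin bounded by [−1, 1].)

Omitted value: no value.


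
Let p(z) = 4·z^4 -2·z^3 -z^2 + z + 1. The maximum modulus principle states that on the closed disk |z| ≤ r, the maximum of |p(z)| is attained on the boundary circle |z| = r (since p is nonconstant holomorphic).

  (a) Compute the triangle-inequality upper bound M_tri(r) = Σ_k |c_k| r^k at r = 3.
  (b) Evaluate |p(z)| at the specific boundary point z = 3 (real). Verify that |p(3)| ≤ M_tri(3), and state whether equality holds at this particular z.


Coefficients: c_0 = 1, c_1 = 1, c_2 = -1, c_3 = -2, c_4 = 4. Radius r = 3.
Part (a). Triangle bound: M_tri(r) = Σ_k |c_k| r^k
  = |1|·3^0 + |1|·3^1 + |-1|·3^2 + |-2|·3^3 + |4|·3^4
  = 1 + 3 + 9 + 54 + 324 = 391.
This bounds M(r) := max_{|z|=r} |p(z)| from above; equality holds iff all terms c_k z^k can be made to align in phase at a single z on |z|=r.
Part (b). At z = 3 (real, on the circle |z| = r):
  p(3) = (1)·3^0 + (1)·3^1 + (-1)·3^2 + (-2)·3^3 + (4)·3^4 = 265.
  |p(3)| = 265.
Check: |p(3)| = 265 ≤ 391 = M_tri(3). ✓ Equality does not hold at z = 3 (the coefficients have mixed signs, so the terms do not all align in phase there).

M_tri(3) = 391; |p(3)| = 265; equality at z=3: no.


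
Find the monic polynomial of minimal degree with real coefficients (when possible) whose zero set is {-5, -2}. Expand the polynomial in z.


The polynomial is p(z) = ∏_{α ∈ S} (z − α), where S = {-5, -2}.
Expanding the product yields: p(z) = z^2 + 7·z + 10.
The resulting polynomial has degree 2 and real coefficients as required.

p(z) = z^2 + 7·z + 10.


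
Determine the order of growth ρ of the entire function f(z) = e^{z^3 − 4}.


|e^{z^3 − 4}| = e^{Re(1·z^3) + -4} ≤ e^{1|z|^3 + -4} = e^{1r^3 + -4} on |z| = r, so ρ ≤ 3. Choosing z on |z|=r so that 1·z^3 is real positive (always possible by picking arg z appropriately) gives |f(z)| = e^{1r^3 + -4}, matching the bound. The additive constant -4 does not affect log log M(r) ~ 3·log r. Hence ρ = 3.
Therefore ρ = 3.

Order ρ = 3.


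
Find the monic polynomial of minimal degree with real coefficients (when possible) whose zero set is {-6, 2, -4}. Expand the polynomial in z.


The polynomial is p(z) = ∏_{α ∈ S} (z − α), where S = {-6, 2, -4}.
Expanding the product yields: p(z) = z^3 + 8·z^2 + 4·z -48.
The resulting polynomial has degree 3 and real coefficients as required.

p(z) = z^3 + 8·z^2 + 4·z -48.


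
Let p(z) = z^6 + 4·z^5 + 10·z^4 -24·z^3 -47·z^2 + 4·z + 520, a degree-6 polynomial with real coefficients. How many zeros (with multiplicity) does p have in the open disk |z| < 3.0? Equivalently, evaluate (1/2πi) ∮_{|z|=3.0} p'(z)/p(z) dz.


The zeros of p are: (-2 + 3i), (-2 - 3i), (2 + 1i), (2 - 1i), (-2 + 2i), (-2 - 2i).
Their magnitudes are: 3.606, 3.606, 2.236, 2.236, 2.828, 2.828.
Zeros with |z| < R = 3.0: (2 + 1i), (2 - 1i), (-2 + 2i), (-2 - 2i).
Count = 4.
By the argument principle, (1/2πi) ∮_{|z|=R} p'(z)/p(z) dz equals exactly this count.

Number of zeros inside |z| < 3.0: 4.


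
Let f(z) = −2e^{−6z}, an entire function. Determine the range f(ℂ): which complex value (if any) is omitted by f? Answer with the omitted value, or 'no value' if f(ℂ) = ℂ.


Little Picard bounds the complement of f(ℂ) to at most one point.
e^{−6z} is never zero on ℂ, so -2·e^{−6z} takes every value in ℂ ∖ {0}. Adding 0 shifts the range to ℂ ∖ {0}. Thus f omits exactly the value 0.

Omitted value: 0.


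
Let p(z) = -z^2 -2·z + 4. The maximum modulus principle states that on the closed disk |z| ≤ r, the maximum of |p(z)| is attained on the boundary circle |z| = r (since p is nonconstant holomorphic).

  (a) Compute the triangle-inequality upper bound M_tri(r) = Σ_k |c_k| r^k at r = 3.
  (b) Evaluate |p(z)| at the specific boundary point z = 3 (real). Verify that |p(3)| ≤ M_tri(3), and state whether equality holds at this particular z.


Coefficients: c_0 = 4, c_1 = -2, c_2 = -1. Radius r = 3.
Part (a). Triangle bound: M_tri(r) = Σ_k |c_k| r^k
  = |4|·3^0 + |-2|·3^1 + |-1|·3^2
  = 4 + 6 + 9 = 19.
This bounds M(r) := max_{|z|=r} |p(z)| from above; equality holds iff all terms c_k z^k can be made to align in phase at a single z on |z|=r.
Part (b). At z = 3 (real, on the circle |z| = r):
  p(3) = (4)·3^0 + (-2)·3^1 + (-1)·3^2 = -11.
  |p(3)| = 11.
Check: |p(3)| = 11 ≤ 19 = M_tri(3). ✓ Equality does not hold at z = 3 (the coefficients have mixed signs, so the terms do not all align in phase there).

M_tri(3) = 19; |p(3)| = 11; equality at z=3: no.


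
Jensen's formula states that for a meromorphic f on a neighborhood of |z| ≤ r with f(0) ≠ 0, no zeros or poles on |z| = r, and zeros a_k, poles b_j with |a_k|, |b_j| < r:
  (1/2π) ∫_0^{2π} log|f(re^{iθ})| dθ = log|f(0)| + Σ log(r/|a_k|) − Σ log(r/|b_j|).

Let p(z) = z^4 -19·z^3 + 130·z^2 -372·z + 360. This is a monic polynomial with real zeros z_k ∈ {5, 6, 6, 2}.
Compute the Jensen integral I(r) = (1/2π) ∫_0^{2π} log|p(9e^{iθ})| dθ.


Zeros: 2, 5, 6, 6; r = 9.
Inside |z| < r: 2, 5, 6, 6. Outside (|z| ≥ r): ∅.
p(0) = 360, so log|p(0)| = log(360) = 5.8861.
Apply Jensen: I(r) = log|p(0)| + Σ_k log(r/|z_k|), summed over zeros inside |z| < r.
  log(r/|z_k|) for z_k = 5: log(9/5) = 0.5878
  log(r/|z_k|) for z_k = 6: log(9/6) = 0.4055
  log(r/|z_k|) for z_k = 6: log(9/6) = 0.4055
  log(r/|z_k|) for z_k = 2: log(9/2) = 1.5041
Sum over inside zeros: 2.9028.
I(r) = log|p(0)| + (inside sum) = 5.8861 + 2.9028 = 8.7889.
Closed form (all zeros inside, monic): I(r) = n·log(r) = 4·log(9) = 8.7889. ✓

I(r) ≈ 8.7889.


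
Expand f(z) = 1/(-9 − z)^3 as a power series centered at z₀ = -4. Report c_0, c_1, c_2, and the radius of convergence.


Let w = z − z₀, so z = z₀ + w.
Then -9 − z = -9 − (z₀ + w) = (-9 − z₀) − w = -5 − w.
f(z) = 1/(-5 − w)^3 = (1/(-5)^3) · (1 − w/(-5))^{−3}.
By the binomial series (1−u)^{−3} = Σ_{n≥0} C(n+2, 2) u^n for |u|<1, with u = w/(-5):
  c_n = C(n+2, 2) / (-5)^(n+3).
  c_0 = 1/(-5)^3 = -1/125.
  c_1 = 3/(-5)^4 = 3/625.
  c_2 = 6/(-5)^5 = -6/3125.
The series is valid for |w/d| < 1, i.e. |z − z₀| < |d|.
Radius of convergence: R = |-9 − z₀| = |-5| = 5 (distance from z₀ to the singularity z = -9).

c_0 = -1/125, c_1 = 3/625, c_2 = -6/3125; R = 5.


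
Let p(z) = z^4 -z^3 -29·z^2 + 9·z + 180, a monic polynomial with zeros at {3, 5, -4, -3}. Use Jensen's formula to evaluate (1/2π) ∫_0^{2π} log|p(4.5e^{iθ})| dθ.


Zeros: -4, -3, 3, 5; r = 4.5.
Inside |z| < r: -4, -3, 3. Outside (|z| ≥ r): 5.
p(0) = 180, so log|p(0)| = log(180) = 5.1930.
Apply Jensen: I(r) = log|p(0)| + Σ_k log(r/|z_k|), summed over zeros inside |z| < r.
  log(r/|z_k|) for z_k = 3: log(4.5/3) = 0.4055
  log(r/|z_k|) for z_k = -4: log(4.5/4) = 0.1178
  log(r/|z_k|) for z_k = -3: log(4.5/3) = 0.4055
  Outside zeros (5) contribute nothing to the Jensen sum.
Sum over inside zeros: 0.9287.
I(r) = log|p(0)| + (inside sum) = 5.1930 + 0.9287 = 6.1217.
Note: since some zeros are outside |z| ≤ r, the simplified n·log(r) form does NOT apply — only the inside zeros contribute.

I(r) ≈ 6.1217.


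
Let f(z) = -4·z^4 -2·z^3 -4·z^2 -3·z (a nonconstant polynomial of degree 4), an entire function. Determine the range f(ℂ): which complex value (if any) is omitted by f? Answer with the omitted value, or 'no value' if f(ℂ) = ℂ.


Little Picard bounds the complement of f(ℂ) to at most one point.
For every w ∈ ℂ, the equation p(z) − w = 0 is a nonconstant polynomial in z and hence has at least one root by the fundamental theorem of algebra. So p is surjective onto ℂ, omitting no value.

Omitted value: no value.


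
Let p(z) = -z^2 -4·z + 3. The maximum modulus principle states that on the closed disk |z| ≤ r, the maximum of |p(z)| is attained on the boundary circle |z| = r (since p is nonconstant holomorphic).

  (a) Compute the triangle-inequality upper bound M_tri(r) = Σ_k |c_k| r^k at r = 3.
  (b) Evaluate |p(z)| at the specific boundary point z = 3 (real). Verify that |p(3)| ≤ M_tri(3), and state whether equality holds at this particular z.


Coefficients: c_0 = 3, c_1 = -4, c_2 = -1. Radius r = 3.
Part (a). Triangle bound: M_tri(r) = Σ_k |c_k| r^k
  = |3|·3^0 + |-4|·3^1 + |-1|·3^2
  = 3 + 12 + 9 = 24.
This bounds M(r) := max_{|z|=r} |p(z)| from above; equality holds iff all terms c_k z^k can be made to align in phase at a single z on |z|=r.
Part (b). At z = 3 (real, on the circle |z| = r):
  p(3) = (3)·3^0 + (-4)·3^1 + (-1)·3^2 = -18.
  |p(3)| = 18.
Check: |p(3)| = 18 ≤ 24 = M_tri(3). ✓ Equality does not hold at z = 3 (the coefficients have mixed signs, so the terms do not all align in phase there).

M_tri(3) = 24; |p(3)| = 18; equality at z=3: no.


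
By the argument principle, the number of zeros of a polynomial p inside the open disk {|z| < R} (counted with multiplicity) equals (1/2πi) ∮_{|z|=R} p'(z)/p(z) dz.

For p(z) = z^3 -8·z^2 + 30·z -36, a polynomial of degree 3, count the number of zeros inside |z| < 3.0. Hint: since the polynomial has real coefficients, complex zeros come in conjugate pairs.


The zeros of p are: (3 + 3i), (3 - 3i), 2.
Their magnitudes are: 4.243, 4.243, 2.
Zeros with |z| < R = 3.0: 2.
Count = 1.
By the argument principle, (1/2πi) ∮_{|z|=R} p'(z)/p(z) dz equals exactly this count.

Number of zeros inside |z| < 3.0: 1.


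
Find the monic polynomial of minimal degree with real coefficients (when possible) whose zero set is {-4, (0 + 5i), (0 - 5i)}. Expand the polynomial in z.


The polynomial is p(z) = ∏_{α ∈ S} (z − α), where S = {-4, (0 + 5i), (0 - 5i)}.
Expanding the product yields: p(z) = z^3 + 4·z^2 + 25·z + 100.
Note conjugate pairs combine to real quadratics: (z − (0+5i))(z − (0−5i)) = z² + 25.
The resulting polynomial has degree 3 and real coefficients as required.

p(z) = z^3 + 4·z^2 + 25·z + 100.


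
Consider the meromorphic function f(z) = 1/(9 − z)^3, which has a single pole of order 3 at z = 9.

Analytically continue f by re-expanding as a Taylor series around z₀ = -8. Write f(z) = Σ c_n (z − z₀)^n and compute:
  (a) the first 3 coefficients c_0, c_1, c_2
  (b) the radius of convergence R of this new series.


Let w = z − z₀, so z = z₀ + w.
Then 9 − z = 9 − (z₀ + w) = (9 − z₀) − w = 17 − w.
f(z) = 1/(17 − w)^3 = (1/(17)^3) · (1 − w/(17))^{−3}.
By the binomial series (1−u)^{−3} = Σ_{n≥0} C(n+2, 2) u^n for |u|<1, with u = w/(17):
  c_n = C(n+2, 2) / (17)^(n+3).
  c_0 = 1/(17)^3 = 1/4913.
  c_1 = 3/(17)^4 = 3/83521.
  c_2 = 6/(17)^5 = 6/1419857.
The series is valid for |w/d| < 1, i.e. |z − z₀| < |d|.
Radius of convergence: R = |9 − z₀| = |17| = 17 (distance from z₀ to the singularity z = 9).

c_0 = 1/4913, c_1 = 3/83521, c_2 = 6/1419857; R = 17.


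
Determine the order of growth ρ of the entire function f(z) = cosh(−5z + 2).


cosh(w) is a linear combination of e^{iw} and e^{−iw} (or e^w, e^{−w} in the hyperbolic case), so |cosh(w)| ≤ e^{|w|}. With w = −5z + 2, |w| ≤ 5|z| + 2 = 5r + 2 on |z| = r, giving M(r) ≤ e^{5r + 2}, so ρ ≤ 1. On a suitable ray (z = it for sin/cos; z = t for sinh/cosh, t real → ∞), |cosh(−5z + 2)| grows like e^{5|t|}/2, so ρ ≥ 1. Hence ρ = 1.
Therefore ρ = 1.

Order ρ = 1.


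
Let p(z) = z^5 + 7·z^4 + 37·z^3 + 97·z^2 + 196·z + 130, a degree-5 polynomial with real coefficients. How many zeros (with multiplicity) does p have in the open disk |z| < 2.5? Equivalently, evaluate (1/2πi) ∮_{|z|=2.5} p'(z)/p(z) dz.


The zeros of p are: (-1 + 3i), (-1 - 3i), (-2 + 3i), (-2 - 3i), -1.
Their magnitudes are: 3.162, 3.162, 3.606, 3.606, 1.
Zeros with |z| < R = 2.5: -1.
Count = 1.
By the argument principle, (1/2πi) ∮_{|z|=R} p'(z)/p(z) dz equals exactly this count.

Number of zeros inside |z| < 2.5: 1.


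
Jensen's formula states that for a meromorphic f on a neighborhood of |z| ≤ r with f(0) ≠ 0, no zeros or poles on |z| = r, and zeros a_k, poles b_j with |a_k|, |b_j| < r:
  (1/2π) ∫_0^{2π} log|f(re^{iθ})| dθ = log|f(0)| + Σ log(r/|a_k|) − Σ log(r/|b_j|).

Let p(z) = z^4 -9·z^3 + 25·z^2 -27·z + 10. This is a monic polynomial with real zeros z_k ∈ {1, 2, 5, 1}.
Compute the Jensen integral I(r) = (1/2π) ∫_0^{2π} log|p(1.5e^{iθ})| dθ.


Zeros: 1, 1, 2, 5; r = 1.5.
Inside |z| < r: 1, 1. Outside (|z| ≥ r): 2, 5.
p(0) = 10, so log|p(0)| = log(10) = 2.3026.
Apply Jensen: I(r) = log|p(0)| + Σ_k log(r/|z_k|), summed over zeros inside |z| < r.
  log(r/|z_k|) for z_k = 1: log(1.5/1) = 0.4055
  log(r/|z_k|) for z_k = 1: log(1.5/1) = 0.4055
  Outside zeros (2, 5) contribute nothing to the Jensen sum.
Sum over inside zeros: 0.8109.
I(r) = log|p(0)| + (inside sum) = 2.3026 + 0.8109 = 3.1135.
Note: since some zeros are outside |z| ≤ r, the simplified n·log(r) form does NOT apply — only the inside zeros contribute.

I(r) ≈ 3.1135.


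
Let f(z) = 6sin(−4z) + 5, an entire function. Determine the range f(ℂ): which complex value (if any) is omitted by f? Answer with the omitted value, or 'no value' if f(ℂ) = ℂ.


Little Picard bounds the complement of f(ℂ) to at most one point.
sin is entire and surjective onto ℂ: for every w ∈ ℂ, sin(ζ) = w has a solution ζ ∈ ℂ (e.g., via the complex inverse arcsin). With ζ = −4z this gives z = ζ/(-4). Then 6·sin(−4z) takes every value in 6·ℂ = ℂ, and adding 5 is a bijection of ℂ. So f is surjective and omits no value. (Note: only on the real line is sin bounded by [−1, 1].)

Omitted value: no value.


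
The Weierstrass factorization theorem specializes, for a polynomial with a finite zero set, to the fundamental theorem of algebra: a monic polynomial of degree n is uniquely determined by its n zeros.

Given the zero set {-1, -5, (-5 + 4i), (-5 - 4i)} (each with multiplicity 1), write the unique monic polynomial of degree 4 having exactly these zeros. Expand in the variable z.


The polynomial is p(z) = ∏_{α ∈ S} (z − α), where S = {-1, -5, (-5 + 4i), (-5 - 4i)}.
Expanding the product yields: p(z) = z^4 + 16·z^3 + 106·z^2 + 296·z + 205.
Note conjugate pairs combine to real quadratics: (z − (-5+4i))(z − (-5−4i)) = z² + 10z + 41.
The resulting polynomial has degree 4 and real coefficients as required.

p(z) = z^4 + 16·z^3 + 106·z^2 + 296·z + 205.


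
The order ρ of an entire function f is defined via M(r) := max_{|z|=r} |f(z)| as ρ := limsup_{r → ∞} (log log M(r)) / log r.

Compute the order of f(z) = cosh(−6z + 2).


cosh(w) is a linear combination of e^{iw} and e^{−iw} (or e^w, e^{−w} in the hyperbolic case), so |cosh(w)| ≤ e^{|w|}. With w = −6z + 2, |w| ≤ 6|z| + 2 = 6r + 2 on |z| = r, giving M(r) ≤ e^{6r + 2}, so ρ ≤ 1. On a suitable ray (z = it for sin/cos; z = t for sinh/cosh, t real → ∞), |cosh(−6z + 2)| grows like e^{6|t|}/2, so ρ ≥ 1. Hence ρ = 1.
Therefore ρ = 1.

Order ρ = 1.


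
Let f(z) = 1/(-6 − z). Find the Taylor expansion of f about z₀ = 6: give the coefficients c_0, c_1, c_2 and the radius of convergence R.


Let w = z − z₀, so z = z₀ + w.
Then -6 − z = -6 − (z₀ + w) = (-6 − z₀) − w = -12 − w.
f(z) = 1/(-12 − w) = (1/(-12)) · 1/(1 − w/(-12)) = Σ_{n≥0} w^n / (-12)^(n+1).
So c_n = 1/(-12)^(n+1):
  c_0 = 1/(-12)^1 = -1/12.
  c_1 = 1/(-12)^2 = 1/144.
  c_2 = 1/(-12)^3 = -1/1728.
The series is valid for |w/d| < 1, i.e. |z − z₀| < |d|.
Radius of convergence: R = |-6 − z₀| = |-12| = 12 (distance from z₀ to the singularity z = -6).

c_0 = -1/12, c_1 = 1/144, c_2 = -1/1728; R = 12.


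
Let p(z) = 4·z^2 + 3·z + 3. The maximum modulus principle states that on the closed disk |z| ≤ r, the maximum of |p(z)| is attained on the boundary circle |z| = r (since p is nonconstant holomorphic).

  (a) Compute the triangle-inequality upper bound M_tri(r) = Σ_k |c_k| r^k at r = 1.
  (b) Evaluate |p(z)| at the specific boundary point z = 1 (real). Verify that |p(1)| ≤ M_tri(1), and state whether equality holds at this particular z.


Coefficients: c_0 = 3, c_1 = 3, c_2 = 4. Radius r = 1.
Part (a). Triangle bound: M_tri(r) = Σ_k |c_k| r^k
  = |3|·1^0 + |3|·1^1 + |4|·1^2
  = 3 + 3 + 4 = 10.
This bounds M(r) := max_{|z|=r} |p(z)| from above; equality holds iff all terms c_k z^k can be made to align in phase at a single z on |z|=r.
Part (b). At z = 1 (real, on the circle |z| = r):
  p(1) = (3)·1^0 + (3)·1^1 + (4)·1^2 = 10.
  |p(1)| = 10.
Since all nonzero coefficients share the same sign, |p(1)| = 10 = M_tri(1); the triangle bound is attained at z = 1, so in fact M(r) = 10.

M_tri(1) = 10; |p(1)| = 10; equality at z=1: yes.


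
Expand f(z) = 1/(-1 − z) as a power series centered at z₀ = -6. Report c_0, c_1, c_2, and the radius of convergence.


Let w = z − z₀, so z = z₀ + w.
Then -1 − z = -1 − (z₀ + w) = (-1 − z₀) − w = 5 − w.
f(z) = 1/(5 − w) = (1/(5)) · 1/(1 − w/(5)) = Σ_{n≥0} w^n / (5)^(n+1).
So c_n = 1/(5)^(n+1):
  c_0 = 1/(5)^1 = 1/5.
  c_1 = 1/(5)^2 = 1/25.
  c_2 = 1/(5)^3 = 1/125.
The series is valid for |w/d| < 1, i.e. |z − z₀| < |d|.
Radius of convergence: R = |-1 − z₀| = |5| = 5 (distance from z₀ to the singularity z = -1).

c_0 = 1/5, c_1 = 1/25, c_2 = 1/125; R = 5.


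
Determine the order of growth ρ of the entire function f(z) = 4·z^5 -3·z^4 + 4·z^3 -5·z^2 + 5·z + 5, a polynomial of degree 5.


|f(z)| ≤ Σ|c_k|·r^k = O(r^5) as r → ∞. Polynomial growth is O(e^{r^ε}) for every ε > 0 (since r^5/e^{r^ε} → 0), so ρ ≤ ε for all ε > 0, i.e. ρ = 0. Every nonconstant polynomial has order 0.
Therefore ρ = 0.

Order ρ = 0.


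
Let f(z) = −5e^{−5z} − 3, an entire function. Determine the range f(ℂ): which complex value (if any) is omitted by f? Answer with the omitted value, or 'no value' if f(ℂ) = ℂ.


Little Picard bounds the complement of f(ℂ) to at most one point.
e^{−5z} is never zero on ℂ, so -5·e^{−5z} takes every value in ℂ ∖ {0}. Adding -3 shifts the range to ℂ ∖ {-3}. Thus f omits exactly the value -3.

Omitted value: -3.


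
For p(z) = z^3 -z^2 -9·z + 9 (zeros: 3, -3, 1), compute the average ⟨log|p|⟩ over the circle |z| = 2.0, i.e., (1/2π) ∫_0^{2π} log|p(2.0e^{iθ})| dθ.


Zeros: -3, 1, 3; r = 2.0.
Inside |z| < r: 1. Outside (|z| ≥ r): -3, 3.
p(0) = 9, so log|p(0)| = log(9) = 2.1972.
Apply Jensen: I(r) = log|p(0)| + Σ_k log(r/|z_k|), summed over zeros inside |z| < r.
  log(r/|z_k|) for z_k = 1: log(2.0/1) = 0.6931
  Outside zeros (-3, 3) contribute nothing to the Jensen sum.
Sum over inside zeros: 0.6931.
I(r) = log|p(0)| + (inside sum) = 2.1972 + 0.6931 = 2.8904.
Note: since some zeros are outside |z| ≤ r, the simplified n·log(r) form does NOT apply — only the inside zeros contribute.

I(r) ≈ 2.8904.


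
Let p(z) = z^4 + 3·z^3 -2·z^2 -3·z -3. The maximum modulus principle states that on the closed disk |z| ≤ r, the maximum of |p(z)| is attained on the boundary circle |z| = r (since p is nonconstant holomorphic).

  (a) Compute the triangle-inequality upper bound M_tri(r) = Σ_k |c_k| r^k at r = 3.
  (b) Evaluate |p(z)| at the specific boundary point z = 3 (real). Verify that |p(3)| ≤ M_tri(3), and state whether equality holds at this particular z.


Coefficients: c_0 = -3, c_1 = -3, c_2 = -2, c_3 = 3, c_4 = 1. Radius r = 3.
Part (a). Triangle bound: M_tri(r) = Σ_k |c_k| r^k
  = |-3|·3^0 + |-3|·3^1 + |-2|·3^2 + |3|·3^3 + |1|·3^4
  = 3 + 9 + 18 + 81 + 81 = 192.
This bounds M(r) := max_{|z|=r} |p(z)| from above; equality holds iff all terms c_k z^k can be made to align in phase at a single z on |z|=r.
Part (b). At z = 3 (real, on the circle |z| = r):
  p(3) = (-3)·3^0 + (-3)·3^1 + (-2)·3^2 + (3)·3^3 + (1)·3^4 = 132.
  |p(3)| = 132.
Check: |p(3)| = 132 ≤ 192 = M_tri(3). ✓ Equality does not hold at z = 3 (the coefficients have mixed signs, so the terms do not all align in phase there).

M_tri(3) = 192; |p(3)| = 132; equality at z=3: no.


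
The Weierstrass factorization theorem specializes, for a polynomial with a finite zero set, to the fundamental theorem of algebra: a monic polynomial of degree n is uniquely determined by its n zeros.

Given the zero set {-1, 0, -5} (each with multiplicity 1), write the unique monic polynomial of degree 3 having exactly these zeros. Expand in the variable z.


The polynomial is p(z) = ∏_{α ∈ S} (z − α), where S = {-1, 0, -5}.
Expanding the product yields: p(z) = z^3 + 6·z^2 + 5·z.
The resulting polynomial has degree 3 and real coefficients as required.

p(z) = z^3 + 6·z^2 + 5·z.


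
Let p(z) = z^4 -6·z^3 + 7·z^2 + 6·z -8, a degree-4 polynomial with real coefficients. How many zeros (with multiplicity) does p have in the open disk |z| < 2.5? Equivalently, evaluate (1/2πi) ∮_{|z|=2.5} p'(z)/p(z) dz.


The zeros of p are: 2, 1, 4, -1.
Their magnitudes are: 2, 1, 4, 1.
Zeros with |z| < R = 2.5: 2, 1, -1.
Count = 3.
By the argument principle, (1/2πi) ∮_{|z|=R} p'(z)/p(z) dz equals exactly this count.

Number of zeros inside |z| < 2.5: 3.


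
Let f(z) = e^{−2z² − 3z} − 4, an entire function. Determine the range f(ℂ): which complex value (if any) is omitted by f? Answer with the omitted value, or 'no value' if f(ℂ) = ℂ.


Little Picard bounds the complement of f(ℂ) to at most one point.
The exponent g(z) = −2z² − 3z is a nonconstant polynomial, hence surjective onto ℂ. So e^{g(z)} takes every value in {e^w : w ∈ ℂ} = ℂ ∖ {0}. Adding -4 shifts the range to ℂ ∖ {-4}. f omits exactly -4.

Omitted value: -4.


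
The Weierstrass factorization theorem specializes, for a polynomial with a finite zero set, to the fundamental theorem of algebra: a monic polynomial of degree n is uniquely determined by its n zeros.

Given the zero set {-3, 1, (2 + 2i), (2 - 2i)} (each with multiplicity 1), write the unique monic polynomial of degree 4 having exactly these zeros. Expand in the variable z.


The polynomial is p(z) = ∏_{α ∈ S} (z − α), where S = {-3, 1, (2 + 2i), (2 - 2i)}.
Expanding the product yields: p(z) = z^4 -2·z^3 -3·z^2 + 28·z -24.
Note conjugate pairs combine to real quadratics: (z − (2+2i))(z − (2−2i)) = z² − 4z + 8.
The resulting polynomial has degree 4 and real coefficients as required.

p(z) = z^4 -2·z^3 -3·z^2 + 28·z -24.
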